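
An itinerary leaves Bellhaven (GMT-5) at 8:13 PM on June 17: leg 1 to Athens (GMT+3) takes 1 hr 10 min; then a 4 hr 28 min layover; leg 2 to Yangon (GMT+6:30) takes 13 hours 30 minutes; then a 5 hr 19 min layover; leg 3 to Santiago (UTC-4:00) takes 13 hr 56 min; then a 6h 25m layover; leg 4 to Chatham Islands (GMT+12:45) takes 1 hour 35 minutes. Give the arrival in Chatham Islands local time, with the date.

12:21 PM on Jun 20

Convert departure to UTC: 8:13 PM + 5:00 = 1:13 AM UTC on Jun 18.
Add 1 hour and 10 minutes leg 1 → 2:23 AM UTC.
Add 4 hours 28 minutes layover in Athens → 6:51 AM UTC.
Add 13 hours and 30 minutes leg 2 → 8:21 PM UTC.
Add 5 hours and 19 minutes layover in Yangon → 1:40 AM UTC (Jun 19).
Add 13 hours 56 minutes leg 3 → 3:36 PM UTC.
Add 6 hours 25 minutes layover in Santiago → 10:01 PM UTC.
Add 1 hour and 35 minutes leg 4 → 11:36 PM UTC.
Chatham Islands is UTC+12:45, so local arrival = 11:36 PM + 12:45 = 12:21 PM on Jun 20.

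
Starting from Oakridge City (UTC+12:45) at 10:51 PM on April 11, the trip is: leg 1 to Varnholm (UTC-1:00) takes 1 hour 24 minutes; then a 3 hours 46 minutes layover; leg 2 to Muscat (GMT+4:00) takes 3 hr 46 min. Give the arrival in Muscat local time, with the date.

11:02 PM on Apr 11

Convert departure to UTC: 10:51 PM − 12:45 = 10:06 AM UTC on Apr 11.
Add 1 hour and 24 minutes leg 1 → 11:30 AM UTC.
Add 3 hours 46 minutes layover in Varnholm → 3:16 PM UTC.
Add 3 hours 46 minutes leg 2 → 7:02 PM UTC.
Muscat is UTC+4:00, so local arrival = 7:02 PM + 4:00 = 11:02 PM on Apr 11.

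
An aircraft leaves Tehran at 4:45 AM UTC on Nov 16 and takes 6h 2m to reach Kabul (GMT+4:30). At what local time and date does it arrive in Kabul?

Departure is given in UTC: 4:45 AM on Nov 16.
Add 6 hours and 2 minutes → 10:47 AM UTC.
Kabul is UTC+4:30: 10:47 AM + 4:30 = 3:17 PM on Nov 16.

3:17 PM on November 16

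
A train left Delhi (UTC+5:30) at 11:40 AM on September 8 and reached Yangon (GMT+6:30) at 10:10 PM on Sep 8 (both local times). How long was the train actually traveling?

9 hours 30 minutes

Yangon is 1:00 ahead of Delhi.
Clock-face elapsed time (ignoring zones) is 10 hours 30 minutes.
Actual elapsed = 10 hours 30 minutes − 1:00 = 9 hours 30 minutes.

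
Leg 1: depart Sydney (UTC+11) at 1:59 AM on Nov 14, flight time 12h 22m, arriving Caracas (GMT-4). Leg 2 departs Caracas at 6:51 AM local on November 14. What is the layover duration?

7 hours 30 minutes

Convert departure to UTC: 1:59 AM − 11:00 = 2:59 PM UTC on Nov 13.
Add 12 hours 22 minutes flight time → 3:21 AM UTC (Nov 14).
Caracas is UTC−4:00, so local arrival = 3:21 AM − 4:00 = 11:21 PM on Nov 13.
Layover = 6:51 AM − 11:21 PM (+1 day) = 7 hours 30 minutes.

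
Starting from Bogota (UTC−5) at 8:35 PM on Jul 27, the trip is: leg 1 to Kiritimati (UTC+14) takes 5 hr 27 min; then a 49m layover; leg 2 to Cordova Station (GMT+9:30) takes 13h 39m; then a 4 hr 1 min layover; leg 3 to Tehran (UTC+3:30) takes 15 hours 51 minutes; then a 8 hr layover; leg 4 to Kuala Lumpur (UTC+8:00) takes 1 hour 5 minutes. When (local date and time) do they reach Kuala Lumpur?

10:27 AM on Jul 30

Convert departure to UTC: 8:35 PM + 5:00 = 1:35 AM UTC on Jul 28.
Add 5 hours and 27 minutes leg 1 → 7:02 AM UTC.
Add 49 minutes layover in Kiritimati → 7:51 AM UTC.
Add 13 hours and 39 minutes leg 2 → 9:30 PM UTC.
Add 4 hours and 1 minute layover in Cordova Station → 1:31 AM UTC (Jul 29).
Add 15 hours 51 minutes leg 3 → 5:22 PM UTC.
Add 8 hours layover in Tehran → 1:22 AM UTC (Jul 30).
Add 1 hour and 5 minutes leg 4 → 2:27 AM UTC.
Kuala Lumpur is UTC+8:00, so local arrival = 2:27 AM + 8:00 = 10:27 AM on Jul 30.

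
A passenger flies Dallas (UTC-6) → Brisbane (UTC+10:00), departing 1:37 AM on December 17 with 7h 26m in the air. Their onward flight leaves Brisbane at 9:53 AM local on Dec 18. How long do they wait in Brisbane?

Convert departure to UTC: 1:37 AM + 6:00 = 7:37 AM UTC on Dec 17.
Add 7 hours and 26 minutes flight time → 3:03 PM UTC.
Brisbane is UTC+10:00, so local arrival = 3:03 PM + 10:00 = 1:03 AM on Dec 18.
Layover = 9:53 AM − 1:03 AM = 8 hours 50 minutes.

8 hours 50 minutes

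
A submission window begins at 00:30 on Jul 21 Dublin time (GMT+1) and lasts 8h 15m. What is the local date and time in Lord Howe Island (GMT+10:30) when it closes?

18:15 on July 21

Convert start to UTC: 00:30 − 1:00 = 23:30 UTC on Jul 20.
Add 8 hours 15 minutes duration → 07:45 UTC (Jul 21).
Lord Howe Island is UTC+10:30, so local end time = 07:45 + 10:30 = 18:15 on Jul 21.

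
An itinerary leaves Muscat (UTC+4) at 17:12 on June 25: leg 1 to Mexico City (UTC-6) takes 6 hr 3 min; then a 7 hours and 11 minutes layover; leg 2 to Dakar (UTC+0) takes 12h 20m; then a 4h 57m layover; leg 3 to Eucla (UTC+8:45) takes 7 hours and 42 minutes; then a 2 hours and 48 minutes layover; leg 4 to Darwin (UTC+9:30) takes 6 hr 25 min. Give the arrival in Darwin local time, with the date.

22:08 on June 27

Convert departure to UTC: 17:12 − 4:00 = 13:12 UTC on Jun 25.
Add 6 hours and 3 minutes leg 1 → 19:15 UTC.
Add 7 hours 11 minutes layover in Mexico City → 02:26 UTC (Jun 26).
Add 12 hours 20 minutes leg 2 → 14:46 UTC.
Add 4 hours and 57 minutes layover in Dakar → 19:43 UTC.
Add 7 hours and 42 minutes leg 3 → 03:25 UTC (Jun 27).
Add 2 hours and 48 minutes layover in Eucla → 06:13 UTC.
Add 6 hours and 25 minutes leg 4 → 12:38 UTC.
Darwin is UTC+9:30, so local arrival = 12:38 + 9:30 = 22:08 on Jun 27.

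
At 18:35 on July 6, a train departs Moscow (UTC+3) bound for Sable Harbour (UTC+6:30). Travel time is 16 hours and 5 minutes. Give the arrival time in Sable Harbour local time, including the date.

14:10 on July 7

Sable Harbour is 3:30 ahead of Moscow.
After 16 hours and 5 minutes it is 10:40 (Jul 7) in Moscow.
Shift by the zone difference: 10:40 + 3:30 = 14:10 on Jul 7 in Sable Harbour.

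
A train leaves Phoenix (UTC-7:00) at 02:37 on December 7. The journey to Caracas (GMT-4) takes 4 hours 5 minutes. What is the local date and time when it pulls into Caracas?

Convert departure to UTC: 02:37 + 7:00 = 09:37 UTC on Dec 7.
Add 4 hours 5 minutes travel time → 13:42 UTC.
Caracas is UTC−4:00, so local arrival = 13:42 − 4:00 = 09:42 on Dec 7.

09:42 on Dec 7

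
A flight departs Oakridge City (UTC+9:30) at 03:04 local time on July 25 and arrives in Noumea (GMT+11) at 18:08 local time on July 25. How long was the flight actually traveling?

13 hours 34 minutes

Departure in UTC: 03:04 − 9:30 = 17:34 on Jul 24.
Arrival in UTC: 18:08 − 11:00 = 07:08 on Jul 25.
Elapsed = 07:08 − 17:34 (+1 day) = 13 hours 34 minutes.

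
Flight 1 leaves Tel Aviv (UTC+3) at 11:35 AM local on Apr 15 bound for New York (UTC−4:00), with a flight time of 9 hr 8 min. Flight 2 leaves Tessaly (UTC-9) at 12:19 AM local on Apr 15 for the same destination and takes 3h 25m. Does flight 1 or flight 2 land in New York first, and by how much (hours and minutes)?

Flight 1 in UTC: 11:35 AM − 3:00 = 8:35 AM on Apr 15.
+9 hours and 8 minutes → arrive 5:43 PM UTC on Apr 15.
Flight 2 in UTC: 12:19 AM + 9:00 = 9:19 AM on Apr 15.
+3 hours 25 minutes → arrive 12:44 PM UTC on Apr 15.
Flight 2 lands earlier by 4 hours 59 minutes.

the second, by 4 hours 59 minutes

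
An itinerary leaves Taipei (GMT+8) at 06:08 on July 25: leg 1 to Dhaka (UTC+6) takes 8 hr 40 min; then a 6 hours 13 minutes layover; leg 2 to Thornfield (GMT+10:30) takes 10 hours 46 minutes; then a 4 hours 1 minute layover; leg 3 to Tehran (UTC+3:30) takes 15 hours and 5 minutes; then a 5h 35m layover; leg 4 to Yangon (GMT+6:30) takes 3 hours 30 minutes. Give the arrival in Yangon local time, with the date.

Convert departure to UTC: 06:08 − 8:00 = 22:08 UTC on Jul 24.
Add 8 hours and 40 minutes leg 1 → 06:48 UTC (Jul 25).
Add 6 hours and 13 minutes layover in Dhaka → 13:01 UTC.
Add 10 hours and 46 minutes leg 2 → 23:47 UTC.
Add 4 hours 1 minute layover in Thornfield → 03:48 UTC (Jul 26).
Add 15 hours 5 minutes leg 3 → 18:53 UTC.
Add 5 hours 35 minutes layover in Tehran → 00:28 UTC (Jul 27).
Add 3 hours and 30 minutes leg 4 → 03:58 UTC.
Yangon is UTC+6:30, so local arrival = 03:58 + 6:30 = 10:28 on Jul 27.

10:28 on July 27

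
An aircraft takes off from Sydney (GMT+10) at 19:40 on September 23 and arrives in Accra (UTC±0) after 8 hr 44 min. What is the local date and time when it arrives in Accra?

18:24 on September 23

Accra is 10:00 behind Sydney.
After 8 hours 44 minutes it is 04:24 (Sep 24) in Sydney.
Shift by the zone difference: 04:24 − 10:00 = 18:24 on Sep 23 in Accra.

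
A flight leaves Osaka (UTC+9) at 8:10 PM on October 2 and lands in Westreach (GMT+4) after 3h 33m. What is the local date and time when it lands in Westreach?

6:43 PM on October 2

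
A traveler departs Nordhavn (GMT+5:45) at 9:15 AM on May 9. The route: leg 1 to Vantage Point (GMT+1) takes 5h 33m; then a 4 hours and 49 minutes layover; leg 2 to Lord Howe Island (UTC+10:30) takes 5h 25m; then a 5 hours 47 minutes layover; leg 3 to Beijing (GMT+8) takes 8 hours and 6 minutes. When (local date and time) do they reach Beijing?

5:10 PM on May 10

Convert departure to UTC: 9:15 AM − 5:45 = 3:30 AM UTC on May 9.
Add 5 hours and 33 minutes leg 1 → 9:03 AM UTC.
Add 4 hours and 49 minutes layover in Vantage Point → 1:52 PM UTC.
Add 5 hours and 25 minutes leg 2 → 7:17 PM UTC.
Add 5 hours and 47 minutes layover in Lord Howe Island → 1:04 AM UTC (May 10).
Add 8 hours 6 minutes leg 3 → 9:10 AM UTC.
Beijing is UTC+8:00, so local arrival = 9:10 AM + 8:00 = 5:10 PM on May 10.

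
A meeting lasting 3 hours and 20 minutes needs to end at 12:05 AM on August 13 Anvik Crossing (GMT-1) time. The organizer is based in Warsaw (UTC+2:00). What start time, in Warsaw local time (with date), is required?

Target end time in UTC: 12:05 AM + 1:00 = 1:05 AM on Aug 13.
Subtract 3 hours and 20 minutes → start 9:45 PM UTC on Aug 12.
Warsaw is UTC+2:00: 9:45 PM + 2:00 = 11:45 PM on Aug 12.

11:45 PM on August 12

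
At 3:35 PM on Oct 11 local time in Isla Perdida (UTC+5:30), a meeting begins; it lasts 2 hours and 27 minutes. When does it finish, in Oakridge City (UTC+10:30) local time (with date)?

Convert start to UTC: 3:35 PM − 5:30 = 10:05 AM UTC on Oct 11.
Add 2 hours 27 minutes duration → 12:32 PM UTC.
Oakridge City is UTC+10:30, so local end time = 12:32 PM + 10:30 = 11:02 PM on Oct 11.

11:02 PM on October 11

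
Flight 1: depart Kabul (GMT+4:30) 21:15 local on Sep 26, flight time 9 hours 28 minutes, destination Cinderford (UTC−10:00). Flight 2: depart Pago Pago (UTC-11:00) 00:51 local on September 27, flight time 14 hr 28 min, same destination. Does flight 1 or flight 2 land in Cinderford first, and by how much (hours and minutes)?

the first, by 24 hours 6 minutes

Flight 1 in UTC: 21:15 − 4:30 = 16:45 on Sep 26.
+9 hours 28 minutes → arrive 02:13 UTC on Sep 27.
Flight 2 in UTC: 00:51 + 11:00 = 11:51 on Sep 27.
+14 hours and 28 minutes → arrive 02:19 UTC on Sep 28.
Flight 1 lands earlier by 24 hours 6 minutes.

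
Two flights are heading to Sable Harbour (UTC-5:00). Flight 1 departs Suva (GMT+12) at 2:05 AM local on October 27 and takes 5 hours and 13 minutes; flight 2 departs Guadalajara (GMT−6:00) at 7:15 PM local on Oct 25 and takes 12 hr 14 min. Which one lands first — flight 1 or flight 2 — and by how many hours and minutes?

Flight 1 in UTC: 2:05 AM − 12:00 = 2:05 PM on Oct 26.
+5 hours and 13 minutes → arrive 7:18 PM UTC on Oct 26.
Flight 2 in UTC: 7:15 PM + 6:00 = 1:15 AM on Oct 26.
+12 hours and 14 minutes → arrive 1:29 PM UTC on Oct 26.
Flight 2 lands earlier by 5 hours 49 minutes.

the second, by 5 hours 49 minutes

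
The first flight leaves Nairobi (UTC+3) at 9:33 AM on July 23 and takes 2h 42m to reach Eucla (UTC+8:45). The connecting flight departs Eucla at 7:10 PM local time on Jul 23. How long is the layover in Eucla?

Convert departure to UTC: 9:33 AM − 3:00 = 6:33 AM UTC on Jul 23.
Add 2 hours and 42 minutes flight time → 9:15 AM UTC.
Eucla is UTC+8:45, so local arrival = 9:15 AM + 8:45 = 6:00 PM on Jul 23.
Layover = 7:10 PM − 6:00 PM = 1 hour 10 minutes.

1 hour 10 minutes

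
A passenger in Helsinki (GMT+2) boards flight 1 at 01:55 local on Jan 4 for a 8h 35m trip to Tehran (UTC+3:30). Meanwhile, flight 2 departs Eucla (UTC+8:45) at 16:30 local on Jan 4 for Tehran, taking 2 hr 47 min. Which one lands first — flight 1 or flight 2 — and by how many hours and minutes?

Flight 1 in UTC: 01:55 − 2:00 = 23:55 on Jan 3.
+8 hours and 35 minutes → arrive 08:30 UTC on Jan 4.
Flight 2 in UTC: 16:30 − 8:45 = 07:45 on Jan 4.
+2 hours and 47 minutes → arrive 10:32 UTC on Jan 4.
Flight 1 lands earlier by 2 hours 2 minutes.

the first, by 2 hours 2 minutes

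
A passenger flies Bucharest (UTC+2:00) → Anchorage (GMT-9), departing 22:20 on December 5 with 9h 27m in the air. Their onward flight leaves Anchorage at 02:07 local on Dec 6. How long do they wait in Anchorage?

Convert departure to UTC: 22:20 − 2:00 = 20:20 UTC on Dec 5.
Add 9 hours 27 minutes flight time → 05:47 UTC (Dec 6).
Anchorage is UTC−9:00, so local arrival = 05:47 − 9:00 = 20:47 on Dec 5.
Layover = 02:07 − 20:47 (+1 day) = 5 hours 20 minutes.

5 hours 20 minutes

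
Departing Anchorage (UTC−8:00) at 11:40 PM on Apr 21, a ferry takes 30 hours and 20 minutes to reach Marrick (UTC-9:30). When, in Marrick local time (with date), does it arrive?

Convert departure to UTC: 11:40 PM + 8:00 = 7:40 AM UTC on Apr 22.
Add 30 hours and 20 minutes travel time → 2:00 PM UTC (Apr 23).
Marrick is UTC−9:30, so local arrival = 2:00 PM − 9:30 = 4:30 AM on Apr 23.

4:30 AM on April 23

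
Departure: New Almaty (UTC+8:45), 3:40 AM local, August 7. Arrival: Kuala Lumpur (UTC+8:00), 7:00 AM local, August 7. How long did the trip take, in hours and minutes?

Departure in UTC: 3:40 AM − 8:45 = 6:55 PM on Aug 6.
Arrival in UTC: 7:00 AM − 8:00 = 11:00 PM on Aug 6.
Elapsed = 11:00 PM − 6:55 PM = 4 hours 5 minutes.

4 hours 5 minutes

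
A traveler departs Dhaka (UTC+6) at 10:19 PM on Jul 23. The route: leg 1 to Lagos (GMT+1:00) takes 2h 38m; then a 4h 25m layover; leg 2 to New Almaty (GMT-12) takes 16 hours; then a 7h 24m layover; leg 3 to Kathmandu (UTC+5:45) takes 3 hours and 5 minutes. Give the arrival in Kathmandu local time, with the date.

7:36 AM on Jul 25

Convert departure to UTC: 10:19 PM − 6:00 = 4:19 PM UTC on Jul 23.
Add 2 hours 38 minutes leg 1 → 6:57 PM UTC.
Add 4 hours and 25 minutes layover in Lagos → 11:22 PM UTC.
Add 16 hours leg 2 → 3:22 PM UTC (Jul 24).
Add 7 hours and 24 minutes layover in New Almaty → 10:46 PM UTC.
Add 3 hours and 5 minutes leg 3 → 1:51 AM UTC (Jul 25).
Kathmandu is UTC+5:45, so local arrival = 1:51 AM + 5:45 = 7:36 AM on Jul 25.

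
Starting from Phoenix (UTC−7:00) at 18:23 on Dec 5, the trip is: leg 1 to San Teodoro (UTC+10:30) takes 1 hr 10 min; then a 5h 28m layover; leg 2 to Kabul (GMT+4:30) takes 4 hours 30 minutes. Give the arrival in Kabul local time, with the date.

Convert departure to UTC: 18:23 + 7:00 = 01:23 UTC on Dec 6.
Add 1 hour and 10 minutes leg 1 → 02:33 UTC.
Add 5 hours 28 minutes layover in San Teodoro → 08:01 UTC.
Add 4 hours 30 minutes leg 2 → 12:31 UTC.
Kabul is UTC+4:30, so local arrival = 12:31 + 4:30 = 17:01 on Dec 6.

17:01 on Dec 6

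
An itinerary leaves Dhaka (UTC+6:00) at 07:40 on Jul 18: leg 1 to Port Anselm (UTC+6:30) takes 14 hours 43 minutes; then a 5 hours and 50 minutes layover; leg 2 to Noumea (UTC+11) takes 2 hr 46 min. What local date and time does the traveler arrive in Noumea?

11:59 on July 19

Convert departure to UTC: 07:40 − 6:00 = 01:40 UTC on Jul 18.
Add 14 hours 43 minutes leg 1 → 16:23 UTC.
Add 5 hours and 50 minutes layover in Port Anselm → 22:13 UTC.
Add 2 hours and 46 minutes leg 2 → 00:59 UTC (Jul 19).
Noumea is UTC+11:00, so local arrival = 00:59 + 11:00 = 11:59 on Jul 19.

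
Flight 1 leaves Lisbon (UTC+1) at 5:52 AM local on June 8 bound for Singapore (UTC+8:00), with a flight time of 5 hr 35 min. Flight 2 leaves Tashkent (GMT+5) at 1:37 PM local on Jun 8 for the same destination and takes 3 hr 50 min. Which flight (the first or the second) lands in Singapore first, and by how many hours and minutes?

Flight 1 in UTC: 5:52 AM − 1:00 = 4:52 AM on Jun 8.
+5 hours 35 minutes → arrive 10:27 AM UTC on Jun 8.
Flight 2 in UTC: 1:37 PM − 5:00 = 8:37 AM on Jun 8.
+3 hours 50 minutes → arrive 12:27 PM UTC on Jun 8.
Flight 1 lands earlier by 2 hours.

the first, by 2 hours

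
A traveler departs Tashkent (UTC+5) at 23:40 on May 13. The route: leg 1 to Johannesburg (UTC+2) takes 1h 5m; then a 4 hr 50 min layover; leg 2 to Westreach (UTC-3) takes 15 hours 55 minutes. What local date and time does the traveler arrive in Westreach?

13:30 on May 14

Convert departure to UTC: 23:40 − 5:00 = 18:40 UTC on May 13.
Add 1 hour 5 minutes leg 1 → 19:45 UTC.
Add 4 hours 50 minutes layover in Johannesburg → 00:35 UTC (May 14).
Add 15 hours and 55 minutes leg 2 → 16:30 UTC.
Westreach is UTC−3:00, so local arrival = 16:30 − 3:00 = 13:30 on May 14.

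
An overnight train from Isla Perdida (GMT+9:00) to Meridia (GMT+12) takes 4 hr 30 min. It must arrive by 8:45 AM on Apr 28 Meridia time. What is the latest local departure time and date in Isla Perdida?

1:15 AM on April 28

Target arrival in UTC: 8:45 AM − 12:00 = 8:45 PM on Apr 27.
Subtract 4 hours and 30 minutes → departure 4:15 PM UTC on Apr 27.
Isla Perdida is UTC+9:00: 4:15 PM + 9:00 = 1:15 AM on Apr 28.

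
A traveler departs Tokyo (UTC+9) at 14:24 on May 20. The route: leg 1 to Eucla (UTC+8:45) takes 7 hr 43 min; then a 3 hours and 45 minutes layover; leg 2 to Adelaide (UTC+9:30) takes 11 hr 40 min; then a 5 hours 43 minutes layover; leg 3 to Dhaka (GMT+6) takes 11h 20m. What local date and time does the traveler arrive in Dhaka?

03:35 on May 22

Convert departure to UTC: 14:24 − 9:00 = 05:24 UTC on May 20.
Add 7 hours 43 minutes leg 1 → 13:07 UTC.
Add 3 hours and 45 minutes layover in Eucla → 16:52 UTC.
Add 11 hours and 40 minutes leg 2 → 04:32 UTC (May 21).
Add 5 hours and 43 minutes layover in Adelaide → 10:15 UTC.
Add 11 hours and 20 minutes leg 3 → 21:35 UTC.
Dhaka is UTC+6:00, so local arrival = 21:35 + 6:00 = 03:35 on May 22.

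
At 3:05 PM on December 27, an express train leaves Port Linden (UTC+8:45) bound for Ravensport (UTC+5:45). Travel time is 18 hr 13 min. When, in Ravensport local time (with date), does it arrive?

6:18 AM on December 28

Convert departure to UTC: 3:05 PM − 8:45 = 6:20 AM UTC on Dec 27.
Add 18 hours 13 minutes travel time → 12:33 AM UTC (Dec 28).
Ravensport is UTC+5:45, so local arrival = 12:33 AM + 5:45 = 6:18 AM on Dec 28.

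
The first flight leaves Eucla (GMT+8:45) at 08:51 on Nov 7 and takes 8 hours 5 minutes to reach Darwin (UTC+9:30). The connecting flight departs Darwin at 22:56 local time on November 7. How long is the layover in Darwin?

Convert departure to UTC: 08:51 − 8:45 = 00:06 UTC on Nov 7.
Add 8 hours 5 minutes flight time → 08:11 UTC.
Darwin is UTC+9:30, so local arrival = 08:11 + 9:30 = 17:41 on Nov 7.
Layover = 22:56 − 17:41 = 5 hours 15 minutes.

5 hours 15 minutes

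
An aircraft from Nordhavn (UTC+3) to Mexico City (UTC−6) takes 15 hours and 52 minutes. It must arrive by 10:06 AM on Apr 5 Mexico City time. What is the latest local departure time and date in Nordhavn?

3:14 AM on April 5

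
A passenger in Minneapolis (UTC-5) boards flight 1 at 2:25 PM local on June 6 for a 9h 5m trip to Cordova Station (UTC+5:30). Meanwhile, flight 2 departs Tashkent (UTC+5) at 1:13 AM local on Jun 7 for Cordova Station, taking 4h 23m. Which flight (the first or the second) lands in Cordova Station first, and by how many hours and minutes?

Flight 1 in UTC: 2:25 PM + 5:00 = 7:25 PM on Jun 6.
+9 hours 5 minutes → arrive 4:30 AM UTC on Jun 7.
Flight 2 in UTC: 1:13 AM − 5:00 = 8:13 PM on Jun 6.
+4 hours 23 minutes → arrive 12:36 AM UTC on Jun 7.
Flight 2 lands earlier by 3 hours 54 minutes.

the second, by 3 hours 54 minutes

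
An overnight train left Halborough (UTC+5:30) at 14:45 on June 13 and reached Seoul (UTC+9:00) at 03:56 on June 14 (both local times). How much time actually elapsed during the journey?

Departure in UTC: 14:45 − 5:30 = 09:15 on Jun 13.
Arrival in UTC: 03:56 − 9:00 = 18:56 on Jun 13.
Elapsed = 18:56 − 09:15 = 9 hours 41 minutes.

9 hours 41 minutes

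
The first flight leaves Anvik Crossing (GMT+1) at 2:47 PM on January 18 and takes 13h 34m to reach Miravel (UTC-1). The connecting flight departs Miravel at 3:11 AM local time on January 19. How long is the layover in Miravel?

Convert departure to UTC: 2:47 PM − 1:00 = 1:47 PM UTC on Jan 18.
Add 13 hours 34 minutes flight time → 3:21 AM UTC (Jan 19).
Miravel is UTC−1:00, so local arrival = 3:21 AM − 1:00 = 2:21 AM on Jan 19.
Layover = 3:11 AM − 2:21 AM = 50 minutes.

50 minutes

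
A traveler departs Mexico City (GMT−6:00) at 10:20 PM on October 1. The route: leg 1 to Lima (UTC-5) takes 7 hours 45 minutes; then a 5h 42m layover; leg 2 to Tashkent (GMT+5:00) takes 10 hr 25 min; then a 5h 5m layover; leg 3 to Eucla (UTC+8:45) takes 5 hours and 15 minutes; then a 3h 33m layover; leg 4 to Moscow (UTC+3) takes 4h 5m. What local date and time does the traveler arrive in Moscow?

Convert departure to UTC: 10:20 PM + 6:00 = 4:20 AM UTC on Oct 2.
Add 7 hours and 45 minutes leg 1 → 12:05 PM UTC.
Add 5 hours 42 minutes layover in Lima → 5:47 PM UTC.
Add 10 hours 25 minutes leg 2 → 4:12 AM UTC (Oct 3).
Add 5 hours 5 minutes layover in Tashkent → 9:17 AM UTC.
Add 5 hours and 15 minutes leg 3 → 2:32 PM UTC.
Add 3 hours 33 minutes layover in Eucla → 6:05 PM UTC.
Add 4 hours 5 minutes leg 4 → 10:10 PM UTC.
Moscow is UTC+3:00, so local arrival = 10:10 PM + 3:00 = 1:10 AM on Oct 4.

1:10 AM on Oct 4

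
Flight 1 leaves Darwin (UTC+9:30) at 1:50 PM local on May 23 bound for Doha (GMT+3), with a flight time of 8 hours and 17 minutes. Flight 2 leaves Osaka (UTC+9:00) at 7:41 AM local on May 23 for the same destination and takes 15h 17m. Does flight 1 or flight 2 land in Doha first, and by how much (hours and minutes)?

the first, by 1 hour 21 minutes

Flight 1 in UTC: 1:50 PM − 9:30 = 4:20 AM on May 23.
+8 hours and 17 minutes → arrive 12:37 PM UTC on May 23.
Flight 2 in UTC: 7:41 AM − 9:00 = 10:41 PM on May 22.
+15 hours 17 minutes → arrive 1:58 PM UTC on May 23.
Flight 1 lands earlier by 1 hour 21 minutes.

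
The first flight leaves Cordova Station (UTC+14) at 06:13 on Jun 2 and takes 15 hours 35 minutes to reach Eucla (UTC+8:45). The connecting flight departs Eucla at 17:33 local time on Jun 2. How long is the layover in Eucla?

Convert departure to UTC: 06:13 − 14:00 = 16:13 UTC on Jun 1.
Add 15 hours and 35 minutes flight time → 07:48 UTC (Jun 2).
Eucla is UTC+8:45, so local arrival = 07:48 + 8:45 = 16:33 on Jun 2.
Layover = 17:33 − 16:33 = 1 hour.

1 hour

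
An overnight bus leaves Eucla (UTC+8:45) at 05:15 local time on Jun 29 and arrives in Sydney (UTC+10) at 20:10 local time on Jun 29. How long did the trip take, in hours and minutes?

13 hours 40 minutes

Departure in UTC: 05:15 − 8:45 = 20:30 on Jun 28.
Arrival in UTC: 20:10 − 10:00 = 10:10 on Jun 29.
Elapsed = 10:10 − 20:30 (+1 day) = 13 hours 40 minutes.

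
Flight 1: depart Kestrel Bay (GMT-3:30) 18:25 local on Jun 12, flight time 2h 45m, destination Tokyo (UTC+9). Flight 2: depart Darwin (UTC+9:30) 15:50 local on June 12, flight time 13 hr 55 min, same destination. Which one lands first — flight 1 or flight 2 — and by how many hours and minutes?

the second, by 4 hours 25 minutes

Flight 1 in UTC: 18:25 + 3:30 = 21:55 on Jun 12.
+2 hours 45 minutes → arrive 00:40 UTC on Jun 13.
Flight 2 in UTC: 15:50 − 9:30 = 06:20 on Jun 12.
+13 hours and 55 minutes → arrive 20:15 UTC on Jun 12.
Flight 2 lands earlier by 4 hours 25 minutes.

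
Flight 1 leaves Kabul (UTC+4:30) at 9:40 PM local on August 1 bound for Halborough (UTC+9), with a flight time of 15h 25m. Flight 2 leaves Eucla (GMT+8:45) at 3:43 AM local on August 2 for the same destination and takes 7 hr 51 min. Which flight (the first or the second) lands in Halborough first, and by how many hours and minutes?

Flight 1 in UTC: 9:40 PM − 4:30 = 5:10 PM on Aug 1.
+15 hours 25 minutes → arrive 8:35 AM UTC on Aug 2.
Flight 2 in UTC: 3:43 AM − 8:45 = 6:58 PM on Aug 1.
+7 hours and 51 minutes → arrive 2:49 AM UTC on Aug 2.
Flight 2 lands earlier by 5 hours 46 minutes.

the second, by 5 hours 46 minutes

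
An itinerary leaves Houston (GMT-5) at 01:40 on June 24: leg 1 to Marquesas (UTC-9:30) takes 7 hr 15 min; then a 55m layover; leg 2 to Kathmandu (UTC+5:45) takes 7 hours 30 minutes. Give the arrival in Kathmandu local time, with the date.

Convert departure to UTC: 01:40 + 5:00 = 06:40 UTC on Jun 24.
Add 7 hours and 15 minutes leg 1 → 13:55 UTC.
Add 55 minutes layover in Marquesas → 14:50 UTC.
Add 7 hours 30 minutes leg 2 → 22:20 UTC.
Kathmandu is UTC+5:45, so local arrival = 22:20 + 5:45 = 04:05 on Jun 25.

04:05 on June 25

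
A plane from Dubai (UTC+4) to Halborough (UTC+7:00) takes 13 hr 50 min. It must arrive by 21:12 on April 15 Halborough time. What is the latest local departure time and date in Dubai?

Target arrival in UTC: 21:12 − 7:00 = 14:12 on Apr 15.
Subtract 13 hours and 50 minutes → departure 00:22 UTC on Apr 15.
Dubai is UTC+4:00: 00:22 + 4:00 = 04:22 on Apr 15.

04:22 on April 15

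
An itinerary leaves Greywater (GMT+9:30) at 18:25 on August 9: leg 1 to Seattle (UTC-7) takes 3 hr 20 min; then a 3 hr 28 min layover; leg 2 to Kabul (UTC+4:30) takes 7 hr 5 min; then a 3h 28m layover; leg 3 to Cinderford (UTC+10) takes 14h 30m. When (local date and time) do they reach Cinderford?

Convert departure to UTC: 18:25 − 9:30 = 08:55 UTC on Aug 9.
Add 3 hours and 20 minutes leg 1 → 12:15 UTC.
Add 3 hours and 28 minutes layover in Seattle → 15:43 UTC.
Add 7 hours and 5 minutes leg 2 → 22:48 UTC.
Add 3 hours and 28 minutes layover in Kabul → 02:16 UTC (Aug 10).
Add 14 hours 30 minutes leg 3 → 16:46 UTC.
Cinderford is UTC+10:00, so local arrival = 16:46 + 10:00 = 02:46 on Aug 11.

02:46 on Aug 11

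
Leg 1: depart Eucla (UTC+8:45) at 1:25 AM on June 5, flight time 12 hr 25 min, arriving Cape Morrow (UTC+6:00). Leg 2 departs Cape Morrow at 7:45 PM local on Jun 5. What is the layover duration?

Convert departure to UTC: 1:25 AM − 8:45 = 4:40 PM UTC on Jun 4.
Add 12 hours and 25 minutes flight time → 5:05 AM UTC (Jun 5).
Cape Morrow is UTC+6:00, so local arrival = 5:05 AM + 6:00 = 11:05 AM on Jun 5.
Layover = 7:45 PM − 11:05 AM = 8 hours 40 minutes.

8 hours 40 minutes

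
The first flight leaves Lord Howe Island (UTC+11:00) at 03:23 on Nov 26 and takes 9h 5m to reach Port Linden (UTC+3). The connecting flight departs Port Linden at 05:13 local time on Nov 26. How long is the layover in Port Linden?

45 minutes

Convert departure to UTC: 03:23 − 11:00 = 16:23 UTC on Nov 25.
Add 9 hours 5 minutes flight time → 01:28 UTC (Nov 26).
Port Linden is UTC+3:00, so local arrival = 01:28 + 3:00 = 04:28 on Nov 26.
Layover = 05:13 − 04:28 = 45 minutes.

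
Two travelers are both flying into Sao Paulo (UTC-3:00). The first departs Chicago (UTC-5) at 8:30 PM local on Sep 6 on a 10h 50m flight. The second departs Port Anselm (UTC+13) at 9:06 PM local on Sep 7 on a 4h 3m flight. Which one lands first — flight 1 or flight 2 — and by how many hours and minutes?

Flight 1 in UTC: 8:30 PM + 5:00 = 1:30 AM on Sep 7.
+10 hours and 50 minutes → arrive 12:20 PM UTC on Sep 7.
Flight 2 in UTC: 9:06 PM − 13:00 = 8:06 AM on Sep 7.
+4 hours and 3 minutes → arrive 12:09 PM UTC on Sep 7.
Flight 2 lands earlier by 11 minutes.

the second, by 11 minutes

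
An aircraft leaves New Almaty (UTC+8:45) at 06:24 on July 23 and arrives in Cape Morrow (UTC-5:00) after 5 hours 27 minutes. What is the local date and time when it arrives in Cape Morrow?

22:06 on July 22

Convert departure to UTC: 06:24 − 8:45 = 21:39 UTC on Jul 22.
Add 5 hours 27 minutes travel time → 03:06 UTC (Jul 23).
Cape Morrow is UTC−5:00, so local arrival = 03:06 − 5:00 = 22:06 on Jul 22.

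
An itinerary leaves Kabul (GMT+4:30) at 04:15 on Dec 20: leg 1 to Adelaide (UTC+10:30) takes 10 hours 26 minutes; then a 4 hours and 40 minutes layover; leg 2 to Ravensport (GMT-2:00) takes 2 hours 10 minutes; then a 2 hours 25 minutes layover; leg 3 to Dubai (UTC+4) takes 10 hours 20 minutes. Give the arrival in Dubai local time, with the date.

Convert departure to UTC: 04:15 − 4:30 = 23:45 UTC on Dec 19.
Add 10 hours 26 minutes leg 1 → 10:11 UTC (Dec 20).
Add 4 hours and 40 minutes layover in Adelaide → 14:51 UTC.
Add 2 hours 10 minutes leg 2 → 17:01 UTC.
Add 2 hours and 25 minutes layover in Ravensport → 19:26 UTC.
Add 10 hours 20 minutes leg 3 → 05:46 UTC (Dec 21).
Dubai is UTC+4:00, so local arrival = 05:46 + 4:00 = 09:46 on Dec 21.

09:46 on December 21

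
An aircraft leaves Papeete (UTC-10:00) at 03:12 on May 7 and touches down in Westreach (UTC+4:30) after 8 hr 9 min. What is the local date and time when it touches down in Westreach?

Convert departure to UTC: 03:12 + 10:00 = 13:12 UTC on May 7.
Add 8 hours and 9 minutes travel time → 21:21 UTC.
Westreach is UTC+4:30, so local arrival = 21:21 + 4:30 = 01:51 on May 8.

01:51 on May 8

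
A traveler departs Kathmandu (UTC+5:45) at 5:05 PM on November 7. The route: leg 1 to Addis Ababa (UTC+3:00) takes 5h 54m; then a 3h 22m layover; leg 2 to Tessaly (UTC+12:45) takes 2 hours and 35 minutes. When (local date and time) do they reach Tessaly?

Convert departure to UTC: 5:05 PM − 5:45 = 11:20 AM UTC on Nov 7.
Add 5 hours 54 minutes leg 1 → 5:14 PM UTC.
Add 3 hours and 22 minutes layover in Addis Ababa → 8:36 PM UTC.
Add 2 hours 35 minutes leg 2 → 11:11 PM UTC.
Tessaly is UTC+12:45, so local arrival = 11:11 PM + 12:45 = 11:56 AM on Nov 8.

11:56 AM on November 8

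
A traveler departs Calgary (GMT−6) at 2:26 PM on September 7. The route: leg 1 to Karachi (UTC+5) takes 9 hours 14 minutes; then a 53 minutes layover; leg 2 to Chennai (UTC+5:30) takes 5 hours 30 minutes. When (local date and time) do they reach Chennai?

Convert departure to UTC: 2:26 PM + 6:00 = 8:26 PM UTC on Sep 7.
Add 9 hours and 14 minutes leg 1 → 5:40 AM UTC (Sep 8).
Add 53 minutes layover in Karachi → 6:33 AM UTC.
Add 5 hours and 30 minutes leg 2 → 12:03 PM UTC.
Chennai is UTC+5:30, so local arrival = 12:03 PM + 5:30 = 5:33 PM on Sep 8.

5:33 PM on Sep 8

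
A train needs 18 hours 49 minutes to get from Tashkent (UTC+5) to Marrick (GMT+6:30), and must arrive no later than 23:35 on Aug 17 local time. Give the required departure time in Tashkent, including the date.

Target arrival in UTC: 23:35 − 6:30 = 17:05 on Aug 17.
Subtract 18 hours 49 minutes → departure 22:16 UTC on Aug 16.
Tashkent is UTC+5:00: 22:16 + 5:00 = 03:16 on Aug 17.

03:16 on August 17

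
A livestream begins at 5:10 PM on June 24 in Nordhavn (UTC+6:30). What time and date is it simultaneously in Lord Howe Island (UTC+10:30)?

9:10 PM on June 24

In UTC: 5:10 PM − 6:30 = 10:40 AM on Jun 24.
Lord Howe Island is UTC+10:30: 10:40 AM + 10:30 = 9:10 PM on Jun 24.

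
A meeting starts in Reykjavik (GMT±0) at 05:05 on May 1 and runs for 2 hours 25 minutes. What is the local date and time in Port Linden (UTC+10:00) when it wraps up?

Reykjavik is at UTC+0, so start is already 05:05 UTC on May 1.
Add 2 hours 25 minutes duration → 07:30 UTC.
Port Linden is UTC+10:00, so local end time = 07:30 + 10:00 = 17:30 on May 1.

17:30 on May 1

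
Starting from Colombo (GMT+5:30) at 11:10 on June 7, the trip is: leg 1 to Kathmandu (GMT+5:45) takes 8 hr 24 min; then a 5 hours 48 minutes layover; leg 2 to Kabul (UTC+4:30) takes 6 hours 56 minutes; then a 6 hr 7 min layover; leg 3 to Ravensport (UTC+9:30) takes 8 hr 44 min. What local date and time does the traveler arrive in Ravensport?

03:09 on June 9

Convert departure to UTC: 11:10 − 5:30 = 05:40 UTC on Jun 7.
Add 8 hours and 24 minutes leg 1 → 14:04 UTC.
Add 5 hours and 48 minutes layover in Kathmandu → 19:52 UTC.
Add 6 hours 56 minutes leg 2 → 02:48 UTC (Jun 8).
Add 6 hours and 7 minutes layover in Kabul → 08:55 UTC.
Add 8 hours 44 minutes leg 3 → 17:39 UTC.
Ravensport is UTC+9:30, so local arrival = 17:39 + 9:30 = 03:09 on Jun 9.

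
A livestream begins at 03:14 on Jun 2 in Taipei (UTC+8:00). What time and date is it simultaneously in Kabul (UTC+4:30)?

23:44 on June 1

In UTC: 03:14 − 8:00 = 19:14 on Jun 1.
Kabul is UTC+4:30: 19:14 + 4:30 = 23:44 on Jun 1.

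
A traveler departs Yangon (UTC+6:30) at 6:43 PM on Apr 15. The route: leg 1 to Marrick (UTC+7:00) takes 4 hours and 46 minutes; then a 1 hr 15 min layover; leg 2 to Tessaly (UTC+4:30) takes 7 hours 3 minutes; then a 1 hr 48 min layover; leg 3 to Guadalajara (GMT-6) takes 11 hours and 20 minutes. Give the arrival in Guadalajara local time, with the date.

Convert departure to UTC: 6:43 PM − 6:30 = 12:13 PM UTC on Apr 15.
Add 4 hours and 46 minutes leg 1 → 4:59 PM UTC.
Add 1 hour 15 minutes layover in Marrick → 6:14 PM UTC.
Add 7 hours and 3 minutes leg 2 → 1:17 AM UTC (Apr 16).
Add 1 hour 48 minutes layover in Tessaly → 3:05 AM UTC.
Add 11 hours and 20 minutes leg 3 → 2:25 PM UTC.
Guadalajara is UTC−6:00, so local arrival = 2:25 PM − 6:00 = 8:25 AM on Apr 16.

8:25 AM on Apr 16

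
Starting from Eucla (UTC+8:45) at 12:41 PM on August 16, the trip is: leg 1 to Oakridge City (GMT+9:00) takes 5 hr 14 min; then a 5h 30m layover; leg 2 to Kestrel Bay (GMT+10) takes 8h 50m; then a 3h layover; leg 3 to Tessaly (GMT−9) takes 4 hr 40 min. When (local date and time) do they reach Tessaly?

Convert departure to UTC: 12:41 PM − 8:45 = 3:56 AM UTC on Aug 16.
Add 5 hours 14 minutes leg 1 → 9:10 AM UTC.
Add 5 hours 30 minutes layover in Oakridge City → 2:40 PM UTC.
Add 8 hours 50 minutes leg 2 → 11:30 PM UTC.
Add 3 hours layover in Kestrel Bay → 2:30 AM UTC (Aug 17).
Add 4 hours and 40 minutes leg 3 → 7:10 AM UTC.
Tessaly is UTC−9:00, so local arrival = 7:10 AM − 9:00 = 10:10 PM on Aug 16.

10:10 PM on Aug 16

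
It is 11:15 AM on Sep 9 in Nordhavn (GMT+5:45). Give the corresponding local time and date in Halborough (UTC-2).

In UTC: 11:15 AM − 5:45 = 5:30 AM on Sep 9.
Halborough is UTC−2:00: 5:30 AM − 2:00 = 3:30 AM on Sep 9.

3:30 AM on September 9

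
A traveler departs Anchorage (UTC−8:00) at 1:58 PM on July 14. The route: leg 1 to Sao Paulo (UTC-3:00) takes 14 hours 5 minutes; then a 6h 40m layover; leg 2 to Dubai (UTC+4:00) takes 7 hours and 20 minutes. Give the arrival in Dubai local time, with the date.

6:03 AM on July 16

Convert departure to UTC: 1:58 PM + 8:00 = 9:58 PM UTC on Jul 14.
Add 14 hours 5 minutes leg 1 → 12:03 PM UTC (Jul 15).
Add 6 hours and 40 minutes layover in Sao Paulo → 6:43 PM UTC.
Add 7 hours 20 minutes leg 2 → 2:03 AM UTC (Jul 16).
Dubai is UTC+4:00, so local arrival = 2:03 AM + 4:00 = 6:03 AM on Jul 16.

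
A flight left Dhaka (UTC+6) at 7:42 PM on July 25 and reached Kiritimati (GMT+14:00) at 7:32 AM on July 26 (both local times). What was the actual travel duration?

Kiritimati is 8:00 ahead of Dhaka.
Clock-face elapsed time (ignoring zones) is 11 hours 50 minutes.
Actual elapsed = 11 hours 50 minutes − 8:00 = 3 hours 50 minutes.

3 hours 50 minutes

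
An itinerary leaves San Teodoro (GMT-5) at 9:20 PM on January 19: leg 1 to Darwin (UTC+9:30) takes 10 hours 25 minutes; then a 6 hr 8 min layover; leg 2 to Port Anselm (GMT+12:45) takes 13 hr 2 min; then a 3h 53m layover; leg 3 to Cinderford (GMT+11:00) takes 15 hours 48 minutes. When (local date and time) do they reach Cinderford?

Convert departure to UTC: 9:20 PM + 5:00 = 2:20 AM UTC on Jan 20.
Add 10 hours and 25 minutes leg 1 → 12:45 PM UTC.
Add 6 hours 8 minutes layover in Darwin → 6:53 PM UTC.
Add 13 hours 2 minutes leg 2 → 7:55 AM UTC (Jan 21).
Add 3 hours and 53 minutes layover in Port Anselm → 11:48 AM UTC.
Add 15 hours and 48 minutes leg 3 → 3:36 AM UTC (Jan 22).
Cinderford is UTC+11:00, so local arrival = 3:36 AM + 11:00 = 2:36 PM on Jan 22.

2:36 PM on January 22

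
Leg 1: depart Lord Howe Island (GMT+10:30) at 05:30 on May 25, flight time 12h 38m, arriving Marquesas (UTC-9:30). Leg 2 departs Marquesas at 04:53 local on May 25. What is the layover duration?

6 hours 45 minutes

Convert departure to UTC: 05:30 − 10:30 = 19:00 UTC on May 24.
Add 12 hours 38 minutes flight time → 07:38 UTC (May 25).
Marquesas is UTC−9:30, so local arrival = 07:38 − 9:30 = 22:08 on May 24.
Layover = 04:53 − 22:08 (+1 day) = 6 hours 45 minutes.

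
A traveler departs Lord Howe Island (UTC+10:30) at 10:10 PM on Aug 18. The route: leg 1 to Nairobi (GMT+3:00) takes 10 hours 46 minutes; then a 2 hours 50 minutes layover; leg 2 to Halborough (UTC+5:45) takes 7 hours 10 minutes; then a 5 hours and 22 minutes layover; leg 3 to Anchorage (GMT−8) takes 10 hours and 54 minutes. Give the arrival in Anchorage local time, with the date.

Convert departure to UTC: 10:10 PM − 10:30 = 11:40 AM UTC on Aug 18.
Add 10 hours 46 minutes leg 1 → 10:26 PM UTC.
Add 2 hours and 50 minutes layover in Nairobi → 1:16 AM UTC (Aug 19).
Add 7 hours 10 minutes leg 2 → 8:26 AM UTC.
Add 5 hours 22 minutes layover in Halborough → 1:48 PM UTC.
Add 10 hours 54 minutes leg 3 → 12:42 AM UTC (Aug 20).
Anchorage is UTC−8:00, so local arrival = 12:42 AM − 8:00 = 4:42 PM on Aug 19.

4:42 PM on August 19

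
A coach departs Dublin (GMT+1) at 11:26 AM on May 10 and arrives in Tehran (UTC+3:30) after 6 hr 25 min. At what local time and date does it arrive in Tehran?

8:21 PM on May 10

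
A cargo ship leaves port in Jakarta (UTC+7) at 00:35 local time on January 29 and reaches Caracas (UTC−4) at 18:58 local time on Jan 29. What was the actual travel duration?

29 hours 23 minutes

Caracas is 11:00 behind Jakarta.
Clock-face elapsed time (ignoring zones) is 18 hours 23 minutes.
Actual elapsed = 18 hours 23 minutes + 11:00 = 29 hours 23 minutes.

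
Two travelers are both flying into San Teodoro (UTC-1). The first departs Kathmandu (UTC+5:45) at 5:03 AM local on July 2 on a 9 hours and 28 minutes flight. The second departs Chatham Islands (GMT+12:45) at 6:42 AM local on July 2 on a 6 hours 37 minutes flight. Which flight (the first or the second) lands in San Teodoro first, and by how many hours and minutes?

the second, by 8 hours 12 minutes

Flight 1 in UTC: 5:03 AM − 5:45 = 11:18 PM on Jul 1.
+9 hours 28 minutes → arrive 8:46 AM UTC on Jul 2.
Flight 2 in UTC: 6:42 AM − 12:45 = 5:57 PM on Jul 1.
+6 hours 37 minutes → arrive 12:34 AM UTC on Jul 2.
Flight 2 lands earlier by 8 hours 12 minutes.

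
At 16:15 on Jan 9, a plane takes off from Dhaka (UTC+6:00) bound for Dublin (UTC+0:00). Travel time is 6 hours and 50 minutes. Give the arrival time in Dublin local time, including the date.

Convert departure to UTC: 16:15 − 6:00 = 10:15 UTC on Jan 9.
Add 6 hours and 50 minutes travel time → 17:05 UTC.
Dublin is UTC+0, so local arrival is the same: 17:05 on Jan 9.

17:05 on January 9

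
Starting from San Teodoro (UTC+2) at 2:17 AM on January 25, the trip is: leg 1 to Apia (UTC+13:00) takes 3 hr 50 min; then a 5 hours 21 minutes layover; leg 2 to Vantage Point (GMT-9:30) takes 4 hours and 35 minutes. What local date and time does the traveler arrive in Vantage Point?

4:33 AM on Jan 25

Convert departure to UTC: 2:17 AM − 2:00 = 12:17 AM UTC on Jan 25.
Add 3 hours and 50 minutes leg 1 → 4:07 AM UTC.
Add 5 hours and 21 minutes layover in Apia → 9:28 AM UTC.
Add 4 hours and 35 minutes leg 2 → 2:03 PM UTC.
Vantage Point is UTC−9:30, so local arrival = 2:03 PM − 9:30 = 4:33 AM on Jan 25.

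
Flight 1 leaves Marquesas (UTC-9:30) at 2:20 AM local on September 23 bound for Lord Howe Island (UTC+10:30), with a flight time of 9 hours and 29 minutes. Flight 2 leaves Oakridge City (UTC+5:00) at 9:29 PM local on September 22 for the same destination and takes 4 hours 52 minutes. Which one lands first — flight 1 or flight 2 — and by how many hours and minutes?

Flight 1 in UTC: 2:20 AM + 9:30 = 11:50 AM on Sep 23.
+9 hours and 29 minutes → arrive 9:19 PM UTC on Sep 23.
Flight 2 in UTC: 9:29 PM − 5:00 = 4:29 PM on Sep 22.
+4 hours 52 minutes → arrive 9:21 PM UTC on Sep 22.
Flight 2 lands earlier by 23 hours 58 minutes.

the second, by 23 hours 58 minutes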